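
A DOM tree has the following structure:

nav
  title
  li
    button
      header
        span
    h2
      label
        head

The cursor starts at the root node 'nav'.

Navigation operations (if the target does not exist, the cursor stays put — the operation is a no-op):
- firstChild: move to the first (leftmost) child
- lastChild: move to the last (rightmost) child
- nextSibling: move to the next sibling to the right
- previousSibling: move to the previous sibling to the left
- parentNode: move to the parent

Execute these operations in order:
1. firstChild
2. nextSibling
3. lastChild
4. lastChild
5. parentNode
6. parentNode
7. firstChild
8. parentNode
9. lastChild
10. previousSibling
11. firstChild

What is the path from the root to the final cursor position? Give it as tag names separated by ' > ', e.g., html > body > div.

After 1 (firstChild): title
After 2 (nextSibling): li
After 3 (lastChild): h2
After 4 (lastChild): label
After 5 (parentNode): h2
After 6 (parentNode): li
After 7 (firstChild): button
After 8 (parentNode): li
After 9 (lastChild): h2
After 10 (previousSibling): button
After 11 (firstChild): header

Answer: nav > li > button > header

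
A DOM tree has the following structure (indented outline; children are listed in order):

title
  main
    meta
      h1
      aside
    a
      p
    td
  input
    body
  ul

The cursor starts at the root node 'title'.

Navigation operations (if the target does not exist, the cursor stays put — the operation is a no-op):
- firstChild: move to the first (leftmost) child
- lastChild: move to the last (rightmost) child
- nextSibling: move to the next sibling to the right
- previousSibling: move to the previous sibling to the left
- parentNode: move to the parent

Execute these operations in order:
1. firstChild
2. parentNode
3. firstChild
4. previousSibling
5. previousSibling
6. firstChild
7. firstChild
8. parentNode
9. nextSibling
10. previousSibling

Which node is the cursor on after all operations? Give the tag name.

Answer: meta

Derivation:
After 1 (firstChild): main
After 2 (parentNode): title
After 3 (firstChild): main
After 4 (previousSibling): main (no-op, stayed)
After 5 (previousSibling): main (no-op, stayed)
After 6 (firstChild): meta
After 7 (firstChild): h1
After 8 (parentNode): meta
After 9 (nextSibling): a
After 10 (previousSibling): meta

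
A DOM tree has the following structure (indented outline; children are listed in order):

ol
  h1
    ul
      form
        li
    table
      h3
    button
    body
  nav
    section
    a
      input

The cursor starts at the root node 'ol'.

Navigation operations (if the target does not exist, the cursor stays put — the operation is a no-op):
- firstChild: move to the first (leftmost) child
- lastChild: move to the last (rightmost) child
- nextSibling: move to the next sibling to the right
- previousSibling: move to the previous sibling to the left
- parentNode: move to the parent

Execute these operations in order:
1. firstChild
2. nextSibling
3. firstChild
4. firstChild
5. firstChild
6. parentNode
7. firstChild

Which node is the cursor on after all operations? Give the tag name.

After 1 (firstChild): h1
After 2 (nextSibling): nav
After 3 (firstChild): section
After 4 (firstChild): section (no-op, stayed)
After 5 (firstChild): section (no-op, stayed)
After 6 (parentNode): nav
After 7 (firstChild): section

Answer: section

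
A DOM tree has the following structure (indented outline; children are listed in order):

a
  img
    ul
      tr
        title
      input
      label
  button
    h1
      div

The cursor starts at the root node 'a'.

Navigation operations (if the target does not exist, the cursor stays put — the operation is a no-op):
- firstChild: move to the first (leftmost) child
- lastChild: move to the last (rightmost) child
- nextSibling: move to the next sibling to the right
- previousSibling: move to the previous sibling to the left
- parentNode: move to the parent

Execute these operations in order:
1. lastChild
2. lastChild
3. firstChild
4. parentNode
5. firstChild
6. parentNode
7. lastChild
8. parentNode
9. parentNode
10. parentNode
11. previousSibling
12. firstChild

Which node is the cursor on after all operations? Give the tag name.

After 1 (lastChild): button
After 2 (lastChild): h1
After 3 (firstChild): div
After 4 (parentNode): h1
After 5 (firstChild): div
After 6 (parentNode): h1
After 7 (lastChild): div
After 8 (parentNode): h1
After 9 (parentNode): button
After 10 (parentNode): a
After 11 (previousSibling): a (no-op, stayed)
After 12 (firstChild): img

Answer: img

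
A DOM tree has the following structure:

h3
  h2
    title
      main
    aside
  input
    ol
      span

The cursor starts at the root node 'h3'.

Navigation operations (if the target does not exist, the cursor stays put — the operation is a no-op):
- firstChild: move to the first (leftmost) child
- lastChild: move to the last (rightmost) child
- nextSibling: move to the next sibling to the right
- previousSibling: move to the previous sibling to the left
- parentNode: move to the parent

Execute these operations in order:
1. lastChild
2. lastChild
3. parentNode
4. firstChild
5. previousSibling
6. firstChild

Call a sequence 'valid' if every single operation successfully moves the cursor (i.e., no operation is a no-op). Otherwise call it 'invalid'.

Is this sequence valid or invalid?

After 1 (lastChild): input
After 2 (lastChild): ol
After 3 (parentNode): input
After 4 (firstChild): ol
After 5 (previousSibling): ol (no-op, stayed)
After 6 (firstChild): span

Answer: invalid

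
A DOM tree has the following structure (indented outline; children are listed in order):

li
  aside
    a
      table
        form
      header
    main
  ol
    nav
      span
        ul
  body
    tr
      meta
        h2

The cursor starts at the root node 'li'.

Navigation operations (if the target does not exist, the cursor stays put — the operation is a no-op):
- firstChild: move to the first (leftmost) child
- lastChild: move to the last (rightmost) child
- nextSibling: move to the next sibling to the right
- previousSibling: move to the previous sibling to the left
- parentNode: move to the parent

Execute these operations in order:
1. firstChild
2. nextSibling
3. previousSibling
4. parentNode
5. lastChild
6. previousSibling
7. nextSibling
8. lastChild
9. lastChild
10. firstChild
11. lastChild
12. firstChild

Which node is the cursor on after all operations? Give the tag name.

After 1 (firstChild): aside
After 2 (nextSibling): ol
After 3 (previousSibling): aside
After 4 (parentNode): li
After 5 (lastChild): body
After 6 (previousSibling): ol
After 7 (nextSibling): body
After 8 (lastChild): tr
After 9 (lastChild): meta
After 10 (firstChild): h2
After 11 (lastChild): h2 (no-op, stayed)
After 12 (firstChild): h2 (no-op, stayed)

Answer: h2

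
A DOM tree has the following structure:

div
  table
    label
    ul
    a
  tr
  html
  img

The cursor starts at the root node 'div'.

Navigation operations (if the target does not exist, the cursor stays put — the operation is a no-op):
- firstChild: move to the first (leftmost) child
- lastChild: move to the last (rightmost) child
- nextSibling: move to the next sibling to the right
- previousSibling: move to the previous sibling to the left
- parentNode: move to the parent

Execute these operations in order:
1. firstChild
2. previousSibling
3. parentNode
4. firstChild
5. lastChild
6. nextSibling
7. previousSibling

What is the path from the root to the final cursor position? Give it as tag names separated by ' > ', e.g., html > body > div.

Answer: div > table > ul

Derivation:
After 1 (firstChild): table
After 2 (previousSibling): table (no-op, stayed)
After 3 (parentNode): div
After 4 (firstChild): table
After 5 (lastChild): a
After 6 (nextSibling): a (no-op, stayed)
After 7 (previousSibling): ul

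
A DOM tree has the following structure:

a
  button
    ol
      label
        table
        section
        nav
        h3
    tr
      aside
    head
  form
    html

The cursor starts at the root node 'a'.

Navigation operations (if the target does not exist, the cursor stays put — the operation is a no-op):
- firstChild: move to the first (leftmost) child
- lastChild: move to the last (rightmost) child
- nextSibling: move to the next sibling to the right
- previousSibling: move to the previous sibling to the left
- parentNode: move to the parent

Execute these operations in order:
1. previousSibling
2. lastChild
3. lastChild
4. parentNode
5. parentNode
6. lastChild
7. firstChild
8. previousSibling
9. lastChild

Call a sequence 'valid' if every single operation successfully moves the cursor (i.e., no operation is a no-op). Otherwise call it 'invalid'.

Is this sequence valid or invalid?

Answer: invalid

Derivation:
After 1 (previousSibling): a (no-op, stayed)
After 2 (lastChild): form
After 3 (lastChild): html
After 4 (parentNode): form
After 5 (parentNode): a
After 6 (lastChild): form
After 7 (firstChild): html
After 8 (previousSibling): html (no-op, stayed)
After 9 (lastChild): html (no-op, stayed)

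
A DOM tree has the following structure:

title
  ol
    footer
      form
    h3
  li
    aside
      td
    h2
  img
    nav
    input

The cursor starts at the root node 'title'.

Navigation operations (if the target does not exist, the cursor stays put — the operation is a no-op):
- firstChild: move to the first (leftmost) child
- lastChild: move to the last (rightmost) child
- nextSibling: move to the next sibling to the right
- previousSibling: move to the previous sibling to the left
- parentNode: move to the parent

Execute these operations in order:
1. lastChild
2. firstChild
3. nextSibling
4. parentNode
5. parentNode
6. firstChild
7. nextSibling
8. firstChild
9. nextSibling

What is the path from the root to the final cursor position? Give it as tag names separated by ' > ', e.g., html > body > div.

After 1 (lastChild): img
After 2 (firstChild): nav
After 3 (nextSibling): input
After 4 (parentNode): img
After 5 (parentNode): title
After 6 (firstChild): ol
After 7 (nextSibling): li
After 8 (firstChild): aside
After 9 (nextSibling): h2

Answer: title > li > h2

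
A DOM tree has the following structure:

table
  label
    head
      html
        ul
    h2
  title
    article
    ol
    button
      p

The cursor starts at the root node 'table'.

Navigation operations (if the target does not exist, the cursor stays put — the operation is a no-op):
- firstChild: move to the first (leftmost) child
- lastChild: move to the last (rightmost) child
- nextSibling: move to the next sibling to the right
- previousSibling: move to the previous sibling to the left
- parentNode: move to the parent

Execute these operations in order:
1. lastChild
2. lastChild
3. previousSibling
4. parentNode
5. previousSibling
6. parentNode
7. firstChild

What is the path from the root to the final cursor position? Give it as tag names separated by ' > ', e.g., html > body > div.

Answer: table > label

Derivation:
After 1 (lastChild): title
After 2 (lastChild): button
After 3 (previousSibling): ol
After 4 (parentNode): title
After 5 (previousSibling): label
After 6 (parentNode): table
After 7 (firstChild): label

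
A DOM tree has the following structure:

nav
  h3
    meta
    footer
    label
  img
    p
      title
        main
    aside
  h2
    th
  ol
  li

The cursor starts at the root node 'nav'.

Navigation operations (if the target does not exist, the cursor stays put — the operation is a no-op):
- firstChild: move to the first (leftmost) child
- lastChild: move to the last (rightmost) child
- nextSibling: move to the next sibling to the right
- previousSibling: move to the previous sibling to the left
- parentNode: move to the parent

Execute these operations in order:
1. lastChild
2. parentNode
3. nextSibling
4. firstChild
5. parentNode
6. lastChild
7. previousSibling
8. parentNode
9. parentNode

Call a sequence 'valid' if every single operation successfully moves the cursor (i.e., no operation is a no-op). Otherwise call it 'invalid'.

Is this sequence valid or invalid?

After 1 (lastChild): li
After 2 (parentNode): nav
After 3 (nextSibling): nav (no-op, stayed)
After 4 (firstChild): h3
After 5 (parentNode): nav
After 6 (lastChild): li
After 7 (previousSibling): ol
After 8 (parentNode): nav
After 9 (parentNode): nav (no-op, stayed)

Answer: invalid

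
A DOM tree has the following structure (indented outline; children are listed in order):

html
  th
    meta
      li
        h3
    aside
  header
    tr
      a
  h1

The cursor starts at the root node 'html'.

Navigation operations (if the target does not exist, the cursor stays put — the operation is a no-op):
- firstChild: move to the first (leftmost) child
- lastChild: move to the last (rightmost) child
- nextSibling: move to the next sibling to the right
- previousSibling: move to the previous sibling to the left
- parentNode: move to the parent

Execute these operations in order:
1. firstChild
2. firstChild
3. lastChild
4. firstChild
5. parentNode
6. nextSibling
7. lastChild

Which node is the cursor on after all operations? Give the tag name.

Answer: h3

Derivation:
After 1 (firstChild): th
After 2 (firstChild): meta
After 3 (lastChild): li
After 4 (firstChild): h3
After 5 (parentNode): li
After 6 (nextSibling): li (no-op, stayed)
After 7 (lastChild): h3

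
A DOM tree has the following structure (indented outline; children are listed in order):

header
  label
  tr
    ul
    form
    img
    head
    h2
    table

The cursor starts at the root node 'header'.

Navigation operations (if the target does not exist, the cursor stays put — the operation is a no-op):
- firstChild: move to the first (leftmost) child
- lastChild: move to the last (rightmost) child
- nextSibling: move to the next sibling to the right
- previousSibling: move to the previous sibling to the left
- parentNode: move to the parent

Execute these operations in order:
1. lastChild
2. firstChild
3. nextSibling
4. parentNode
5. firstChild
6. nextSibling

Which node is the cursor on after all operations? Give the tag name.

Answer: form

Derivation:
After 1 (lastChild): tr
After 2 (firstChild): ul
After 3 (nextSibling): form
After 4 (parentNode): tr
After 5 (firstChild): ul
After 6 (nextSibling): form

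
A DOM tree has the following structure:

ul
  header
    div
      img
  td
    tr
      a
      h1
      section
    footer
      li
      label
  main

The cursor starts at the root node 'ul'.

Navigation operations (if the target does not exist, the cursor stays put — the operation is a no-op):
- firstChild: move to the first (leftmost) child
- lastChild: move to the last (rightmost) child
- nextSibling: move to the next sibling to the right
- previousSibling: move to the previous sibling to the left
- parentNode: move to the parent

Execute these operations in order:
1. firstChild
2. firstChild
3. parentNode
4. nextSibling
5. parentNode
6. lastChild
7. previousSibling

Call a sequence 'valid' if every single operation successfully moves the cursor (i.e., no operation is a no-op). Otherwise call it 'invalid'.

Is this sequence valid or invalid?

Answer: valid

Derivation:
After 1 (firstChild): header
After 2 (firstChild): div
After 3 (parentNode): header
After 4 (nextSibling): td
After 5 (parentNode): ul
After 6 (lastChild): main
After 7 (previousSibling): td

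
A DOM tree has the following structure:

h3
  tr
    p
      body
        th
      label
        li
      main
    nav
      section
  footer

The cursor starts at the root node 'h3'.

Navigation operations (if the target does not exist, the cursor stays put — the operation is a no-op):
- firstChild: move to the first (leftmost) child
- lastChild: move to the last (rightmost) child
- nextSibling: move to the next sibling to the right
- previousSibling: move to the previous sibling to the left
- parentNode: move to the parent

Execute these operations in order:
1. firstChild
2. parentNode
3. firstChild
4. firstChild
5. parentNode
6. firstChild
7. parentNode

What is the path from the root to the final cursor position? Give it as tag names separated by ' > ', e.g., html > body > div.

After 1 (firstChild): tr
After 2 (parentNode): h3
After 3 (firstChild): tr
After 4 (firstChild): p
After 5 (parentNode): tr
After 6 (firstChild): p
After 7 (parentNode): tr

Answer: h3 > tr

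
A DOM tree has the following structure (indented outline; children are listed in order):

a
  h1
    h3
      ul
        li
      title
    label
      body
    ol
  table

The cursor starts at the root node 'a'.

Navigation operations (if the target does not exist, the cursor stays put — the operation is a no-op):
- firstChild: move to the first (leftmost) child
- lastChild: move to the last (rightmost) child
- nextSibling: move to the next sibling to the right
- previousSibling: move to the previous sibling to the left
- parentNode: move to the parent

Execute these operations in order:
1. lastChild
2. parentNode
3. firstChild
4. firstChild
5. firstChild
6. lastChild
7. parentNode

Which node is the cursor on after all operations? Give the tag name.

Answer: ul

Derivation:
After 1 (lastChild): table
After 2 (parentNode): a
After 3 (firstChild): h1
After 4 (firstChild): h3
After 5 (firstChild): ul
After 6 (lastChild): li
After 7 (parentNode): ul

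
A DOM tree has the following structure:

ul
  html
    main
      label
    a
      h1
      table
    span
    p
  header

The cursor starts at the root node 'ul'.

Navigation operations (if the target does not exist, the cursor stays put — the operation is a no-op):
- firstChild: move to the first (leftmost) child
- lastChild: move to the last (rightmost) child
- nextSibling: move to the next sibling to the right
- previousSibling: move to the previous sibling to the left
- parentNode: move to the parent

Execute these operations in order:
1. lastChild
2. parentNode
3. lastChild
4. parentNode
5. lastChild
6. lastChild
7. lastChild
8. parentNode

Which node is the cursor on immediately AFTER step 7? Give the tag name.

After 1 (lastChild): header
After 2 (parentNode): ul
After 3 (lastChild): header
After 4 (parentNode): ul
After 5 (lastChild): header
After 6 (lastChild): header (no-op, stayed)
After 7 (lastChild): header (no-op, stayed)

Answer: header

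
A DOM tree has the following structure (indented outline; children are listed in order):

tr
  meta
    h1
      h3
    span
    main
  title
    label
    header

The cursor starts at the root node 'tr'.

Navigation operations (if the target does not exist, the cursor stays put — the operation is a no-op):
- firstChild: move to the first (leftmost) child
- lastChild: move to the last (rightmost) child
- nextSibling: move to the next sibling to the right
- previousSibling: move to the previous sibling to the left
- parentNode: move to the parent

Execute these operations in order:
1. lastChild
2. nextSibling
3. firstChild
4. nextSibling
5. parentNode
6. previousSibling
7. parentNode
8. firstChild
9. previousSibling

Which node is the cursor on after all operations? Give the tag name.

After 1 (lastChild): title
After 2 (nextSibling): title (no-op, stayed)
After 3 (firstChild): label
After 4 (nextSibling): header
After 5 (parentNode): title
After 6 (previousSibling): meta
After 7 (parentNode): tr
After 8 (firstChild): meta
After 9 (previousSibling): meta (no-op, stayed)

Answer: meta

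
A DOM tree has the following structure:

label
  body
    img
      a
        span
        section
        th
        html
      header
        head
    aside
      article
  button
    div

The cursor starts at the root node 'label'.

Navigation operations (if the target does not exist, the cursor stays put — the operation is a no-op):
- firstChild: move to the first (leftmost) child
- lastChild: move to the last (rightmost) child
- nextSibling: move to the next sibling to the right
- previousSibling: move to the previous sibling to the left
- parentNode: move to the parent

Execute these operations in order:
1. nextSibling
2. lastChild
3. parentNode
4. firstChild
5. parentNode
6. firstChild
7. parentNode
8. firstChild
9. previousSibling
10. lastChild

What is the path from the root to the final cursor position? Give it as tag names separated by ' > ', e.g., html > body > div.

After 1 (nextSibling): label (no-op, stayed)
After 2 (lastChild): button
After 3 (parentNode): label
After 4 (firstChild): body
After 5 (parentNode): label
After 6 (firstChild): body
After 7 (parentNode): label
After 8 (firstChild): body
After 9 (previousSibling): body (no-op, stayed)
After 10 (lastChild): aside

Answer: label > body > aside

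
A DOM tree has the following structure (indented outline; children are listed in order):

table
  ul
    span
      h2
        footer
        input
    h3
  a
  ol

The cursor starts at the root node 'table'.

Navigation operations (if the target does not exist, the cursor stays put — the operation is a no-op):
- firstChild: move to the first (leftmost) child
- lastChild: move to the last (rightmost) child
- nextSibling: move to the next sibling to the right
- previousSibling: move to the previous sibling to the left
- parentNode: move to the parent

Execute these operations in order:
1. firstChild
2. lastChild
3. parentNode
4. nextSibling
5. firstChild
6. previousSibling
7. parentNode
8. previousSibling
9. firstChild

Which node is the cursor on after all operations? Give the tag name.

After 1 (firstChild): ul
After 2 (lastChild): h3
After 3 (parentNode): ul
After 4 (nextSibling): a
After 5 (firstChild): a (no-op, stayed)
After 6 (previousSibling): ul
After 7 (parentNode): table
After 8 (previousSibling): table (no-op, stayed)
After 9 (firstChild): ul

Answer: ul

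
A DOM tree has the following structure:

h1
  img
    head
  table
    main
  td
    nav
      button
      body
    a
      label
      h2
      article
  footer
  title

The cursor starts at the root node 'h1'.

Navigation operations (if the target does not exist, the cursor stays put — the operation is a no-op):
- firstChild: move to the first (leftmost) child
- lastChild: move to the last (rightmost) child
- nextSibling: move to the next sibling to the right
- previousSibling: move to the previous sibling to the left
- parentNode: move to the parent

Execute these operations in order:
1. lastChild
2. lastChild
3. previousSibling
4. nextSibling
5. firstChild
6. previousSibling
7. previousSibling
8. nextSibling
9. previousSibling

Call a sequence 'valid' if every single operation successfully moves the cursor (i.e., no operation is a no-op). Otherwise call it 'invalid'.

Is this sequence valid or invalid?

Answer: invalid

Derivation:
After 1 (lastChild): title
After 2 (lastChild): title (no-op, stayed)
After 3 (previousSibling): footer
After 4 (nextSibling): title
After 5 (firstChild): title (no-op, stayed)
After 6 (previousSibling): footer
After 7 (previousSibling): td
After 8 (nextSibling): footer
After 9 (previousSibling): td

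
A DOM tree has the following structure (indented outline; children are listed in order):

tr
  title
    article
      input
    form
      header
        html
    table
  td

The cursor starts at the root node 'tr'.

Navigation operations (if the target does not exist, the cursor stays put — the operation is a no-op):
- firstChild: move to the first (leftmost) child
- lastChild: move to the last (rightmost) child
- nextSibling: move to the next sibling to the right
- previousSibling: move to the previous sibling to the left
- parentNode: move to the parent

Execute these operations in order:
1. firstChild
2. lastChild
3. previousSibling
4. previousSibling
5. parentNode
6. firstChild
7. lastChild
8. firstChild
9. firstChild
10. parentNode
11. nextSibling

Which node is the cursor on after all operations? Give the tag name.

After 1 (firstChild): title
After 2 (lastChild): table
After 3 (previousSibling): form
After 4 (previousSibling): article
After 5 (parentNode): title
After 6 (firstChild): article
After 7 (lastChild): input
After 8 (firstChild): input (no-op, stayed)
After 9 (firstChild): input (no-op, stayed)
After 10 (parentNode): article
After 11 (nextSibling): form

Answer: form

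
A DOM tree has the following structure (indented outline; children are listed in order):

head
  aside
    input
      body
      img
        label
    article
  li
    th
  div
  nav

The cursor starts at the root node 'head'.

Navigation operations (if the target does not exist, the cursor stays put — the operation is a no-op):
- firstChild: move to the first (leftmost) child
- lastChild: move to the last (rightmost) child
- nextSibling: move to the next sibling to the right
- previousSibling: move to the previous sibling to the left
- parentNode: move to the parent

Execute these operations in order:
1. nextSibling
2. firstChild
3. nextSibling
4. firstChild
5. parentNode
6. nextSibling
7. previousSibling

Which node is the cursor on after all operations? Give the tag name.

After 1 (nextSibling): head (no-op, stayed)
After 2 (firstChild): aside
After 3 (nextSibling): li
After 4 (firstChild): th
After 5 (parentNode): li
After 6 (nextSibling): div
After 7 (previousSibling): li

Answer: li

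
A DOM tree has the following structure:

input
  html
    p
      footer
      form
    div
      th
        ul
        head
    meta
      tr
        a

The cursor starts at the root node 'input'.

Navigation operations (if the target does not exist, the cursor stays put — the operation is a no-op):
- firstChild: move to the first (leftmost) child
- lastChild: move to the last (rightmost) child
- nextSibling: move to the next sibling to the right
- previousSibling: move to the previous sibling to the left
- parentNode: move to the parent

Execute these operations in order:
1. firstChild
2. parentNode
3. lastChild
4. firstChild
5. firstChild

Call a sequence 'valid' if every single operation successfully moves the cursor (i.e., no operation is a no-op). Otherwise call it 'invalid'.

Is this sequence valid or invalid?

Answer: valid

Derivation:
After 1 (firstChild): html
After 2 (parentNode): input
After 3 (lastChild): html
After 4 (firstChild): p
After 5 (firstChild): footer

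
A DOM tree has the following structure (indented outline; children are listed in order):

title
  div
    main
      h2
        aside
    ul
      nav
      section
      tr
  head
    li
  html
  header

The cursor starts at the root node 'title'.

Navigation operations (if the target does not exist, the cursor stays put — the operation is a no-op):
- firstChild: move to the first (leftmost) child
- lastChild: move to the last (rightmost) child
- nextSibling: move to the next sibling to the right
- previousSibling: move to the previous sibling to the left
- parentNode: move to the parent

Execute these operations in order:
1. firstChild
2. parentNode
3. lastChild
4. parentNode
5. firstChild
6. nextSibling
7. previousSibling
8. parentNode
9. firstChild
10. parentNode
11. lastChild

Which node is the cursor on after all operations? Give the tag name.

After 1 (firstChild): div
After 2 (parentNode): title
After 3 (lastChild): header
After 4 (parentNode): title
After 5 (firstChild): div
After 6 (nextSibling): head
After 7 (previousSibling): div
After 8 (parentNode): title
After 9 (firstChild): div
After 10 (parentNode): title
After 11 (lastChild): header

Answer: header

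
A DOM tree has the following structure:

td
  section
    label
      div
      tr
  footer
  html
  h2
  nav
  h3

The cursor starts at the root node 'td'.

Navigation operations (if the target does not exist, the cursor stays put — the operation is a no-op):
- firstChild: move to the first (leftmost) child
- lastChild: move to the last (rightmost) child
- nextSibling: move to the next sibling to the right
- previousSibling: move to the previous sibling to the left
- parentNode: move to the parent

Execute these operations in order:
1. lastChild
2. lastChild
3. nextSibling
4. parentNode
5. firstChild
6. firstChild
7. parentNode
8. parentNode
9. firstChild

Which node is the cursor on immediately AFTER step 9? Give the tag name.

After 1 (lastChild): h3
After 2 (lastChild): h3 (no-op, stayed)
After 3 (nextSibling): h3 (no-op, stayed)
After 4 (parentNode): td
After 5 (firstChild): section
After 6 (firstChild): label
After 7 (parentNode): section
After 8 (parentNode): td
After 9 (firstChild): section

Answer: section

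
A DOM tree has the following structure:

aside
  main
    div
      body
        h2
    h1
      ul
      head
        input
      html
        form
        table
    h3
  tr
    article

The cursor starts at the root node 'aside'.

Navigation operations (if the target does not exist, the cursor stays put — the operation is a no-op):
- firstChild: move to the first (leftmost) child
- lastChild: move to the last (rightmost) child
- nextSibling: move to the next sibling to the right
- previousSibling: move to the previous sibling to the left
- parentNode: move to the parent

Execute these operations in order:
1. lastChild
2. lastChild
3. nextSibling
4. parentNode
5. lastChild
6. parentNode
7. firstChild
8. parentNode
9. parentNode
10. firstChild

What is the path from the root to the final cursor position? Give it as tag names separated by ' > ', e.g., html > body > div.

After 1 (lastChild): tr
After 2 (lastChild): article
After 3 (nextSibling): article (no-op, stayed)
After 4 (parentNode): tr
After 5 (lastChild): article
After 6 (parentNode): tr
After 7 (firstChild): article
After 8 (parentNode): tr
After 9 (parentNode): aside
After 10 (firstChild): main

Answer: aside > main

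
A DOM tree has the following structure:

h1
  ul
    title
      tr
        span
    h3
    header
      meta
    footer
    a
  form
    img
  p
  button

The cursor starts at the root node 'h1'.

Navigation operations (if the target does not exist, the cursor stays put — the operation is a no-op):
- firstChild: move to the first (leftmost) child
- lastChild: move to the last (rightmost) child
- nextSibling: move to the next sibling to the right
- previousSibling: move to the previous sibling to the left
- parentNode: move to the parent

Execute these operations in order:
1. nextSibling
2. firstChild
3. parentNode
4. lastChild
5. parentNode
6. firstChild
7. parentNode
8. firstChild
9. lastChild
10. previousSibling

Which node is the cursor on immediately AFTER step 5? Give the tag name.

After 1 (nextSibling): h1 (no-op, stayed)
After 2 (firstChild): ul
After 3 (parentNode): h1
After 4 (lastChild): button
After 5 (parentNode): h1

Answer: h1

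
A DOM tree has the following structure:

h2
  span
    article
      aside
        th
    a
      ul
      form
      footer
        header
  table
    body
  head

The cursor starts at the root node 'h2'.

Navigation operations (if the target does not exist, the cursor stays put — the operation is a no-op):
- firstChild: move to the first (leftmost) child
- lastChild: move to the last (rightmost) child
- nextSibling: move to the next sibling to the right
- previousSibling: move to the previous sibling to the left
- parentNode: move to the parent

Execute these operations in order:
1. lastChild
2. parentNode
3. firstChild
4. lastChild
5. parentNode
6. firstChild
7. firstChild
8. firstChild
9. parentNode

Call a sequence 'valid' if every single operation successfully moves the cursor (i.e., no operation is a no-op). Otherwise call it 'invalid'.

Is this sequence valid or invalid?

After 1 (lastChild): head
After 2 (parentNode): h2
After 3 (firstChild): span
After 4 (lastChild): a
After 5 (parentNode): span
After 6 (firstChild): article
After 7 (firstChild): aside
After 8 (firstChild): th
After 9 (parentNode): aside

Answer: valid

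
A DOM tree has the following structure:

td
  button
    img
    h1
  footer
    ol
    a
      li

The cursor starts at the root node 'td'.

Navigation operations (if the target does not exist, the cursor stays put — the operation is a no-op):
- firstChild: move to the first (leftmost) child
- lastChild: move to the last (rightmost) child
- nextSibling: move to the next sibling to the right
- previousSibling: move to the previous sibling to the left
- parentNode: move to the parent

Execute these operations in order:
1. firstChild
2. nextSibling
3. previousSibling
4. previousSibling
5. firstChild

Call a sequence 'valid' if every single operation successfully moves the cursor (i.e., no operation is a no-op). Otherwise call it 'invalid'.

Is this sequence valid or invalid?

After 1 (firstChild): button
After 2 (nextSibling): footer
After 3 (previousSibling): button
After 4 (previousSibling): button (no-op, stayed)
After 5 (firstChild): img

Answer: invalid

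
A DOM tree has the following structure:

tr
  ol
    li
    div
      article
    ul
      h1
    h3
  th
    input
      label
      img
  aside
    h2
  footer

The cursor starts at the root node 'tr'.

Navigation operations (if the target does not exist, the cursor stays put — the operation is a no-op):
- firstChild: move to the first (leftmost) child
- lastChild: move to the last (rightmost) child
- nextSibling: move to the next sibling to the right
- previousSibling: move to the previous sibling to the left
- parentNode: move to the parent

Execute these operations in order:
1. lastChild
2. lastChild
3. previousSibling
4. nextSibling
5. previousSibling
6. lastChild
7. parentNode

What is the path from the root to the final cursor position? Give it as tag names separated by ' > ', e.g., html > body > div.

After 1 (lastChild): footer
After 2 (lastChild): footer (no-op, stayed)
After 3 (previousSibling): aside
After 4 (nextSibling): footer
After 5 (previousSibling): aside
After 6 (lastChild): h2
After 7 (parentNode): aside

Answer: tr > aside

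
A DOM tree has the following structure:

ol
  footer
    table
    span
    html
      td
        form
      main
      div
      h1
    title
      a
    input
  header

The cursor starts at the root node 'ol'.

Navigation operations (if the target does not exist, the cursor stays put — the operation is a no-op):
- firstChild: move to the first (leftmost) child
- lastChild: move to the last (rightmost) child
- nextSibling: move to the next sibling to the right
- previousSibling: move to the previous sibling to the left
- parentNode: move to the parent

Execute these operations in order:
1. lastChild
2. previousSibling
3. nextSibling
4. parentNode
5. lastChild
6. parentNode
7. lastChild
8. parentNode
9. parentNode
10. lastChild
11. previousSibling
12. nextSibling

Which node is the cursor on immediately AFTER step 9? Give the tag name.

After 1 (lastChild): header
After 2 (previousSibling): footer
After 3 (nextSibling): header
After 4 (parentNode): ol
After 5 (lastChild): header
After 6 (parentNode): ol
After 7 (lastChild): header
After 8 (parentNode): ol
After 9 (parentNode): ol (no-op, stayed)

Answer: ol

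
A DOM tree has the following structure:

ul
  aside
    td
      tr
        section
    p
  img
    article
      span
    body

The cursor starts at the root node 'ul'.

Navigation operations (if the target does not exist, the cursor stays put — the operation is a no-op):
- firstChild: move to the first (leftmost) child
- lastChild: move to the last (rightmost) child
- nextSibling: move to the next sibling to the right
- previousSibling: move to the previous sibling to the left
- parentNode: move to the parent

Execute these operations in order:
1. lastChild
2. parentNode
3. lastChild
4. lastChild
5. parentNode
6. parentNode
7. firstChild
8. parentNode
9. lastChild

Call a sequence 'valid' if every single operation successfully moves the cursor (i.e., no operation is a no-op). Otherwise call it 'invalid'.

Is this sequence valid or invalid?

Answer: valid

Derivation:
After 1 (lastChild): img
After 2 (parentNode): ul
After 3 (lastChild): img
After 4 (lastChild): body
After 5 (parentNode): img
After 6 (parentNode): ul
After 7 (firstChild): aside
After 8 (parentNode): ul
After 9 (lastChild): img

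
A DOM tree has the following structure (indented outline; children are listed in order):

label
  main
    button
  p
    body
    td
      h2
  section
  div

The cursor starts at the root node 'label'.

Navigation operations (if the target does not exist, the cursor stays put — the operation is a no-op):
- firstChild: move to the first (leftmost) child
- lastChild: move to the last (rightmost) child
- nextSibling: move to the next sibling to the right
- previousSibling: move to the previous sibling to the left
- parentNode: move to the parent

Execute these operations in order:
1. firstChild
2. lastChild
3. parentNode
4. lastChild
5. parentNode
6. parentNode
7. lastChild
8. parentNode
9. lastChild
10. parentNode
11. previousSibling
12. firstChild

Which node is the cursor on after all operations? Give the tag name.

After 1 (firstChild): main
After 2 (lastChild): button
After 3 (parentNode): main
After 4 (lastChild): button
After 5 (parentNode): main
After 6 (parentNode): label
After 7 (lastChild): div
After 8 (parentNode): label
After 9 (lastChild): div
After 10 (parentNode): label
After 11 (previousSibling): label (no-op, stayed)
After 12 (firstChild): main

Answer: main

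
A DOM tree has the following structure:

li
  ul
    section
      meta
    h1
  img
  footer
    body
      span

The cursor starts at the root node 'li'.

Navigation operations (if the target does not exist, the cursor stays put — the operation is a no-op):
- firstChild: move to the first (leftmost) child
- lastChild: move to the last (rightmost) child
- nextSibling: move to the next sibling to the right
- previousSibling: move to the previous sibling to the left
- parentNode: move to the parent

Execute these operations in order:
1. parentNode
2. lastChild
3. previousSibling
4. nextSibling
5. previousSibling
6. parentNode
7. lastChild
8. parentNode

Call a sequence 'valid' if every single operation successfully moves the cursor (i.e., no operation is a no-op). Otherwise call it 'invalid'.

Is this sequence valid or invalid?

Answer: invalid

Derivation:
After 1 (parentNode): li (no-op, stayed)
After 2 (lastChild): footer
After 3 (previousSibling): img
After 4 (nextSibling): footer
After 5 (previousSibling): img
After 6 (parentNode): li
After 7 (lastChild): footer
After 8 (parentNode): li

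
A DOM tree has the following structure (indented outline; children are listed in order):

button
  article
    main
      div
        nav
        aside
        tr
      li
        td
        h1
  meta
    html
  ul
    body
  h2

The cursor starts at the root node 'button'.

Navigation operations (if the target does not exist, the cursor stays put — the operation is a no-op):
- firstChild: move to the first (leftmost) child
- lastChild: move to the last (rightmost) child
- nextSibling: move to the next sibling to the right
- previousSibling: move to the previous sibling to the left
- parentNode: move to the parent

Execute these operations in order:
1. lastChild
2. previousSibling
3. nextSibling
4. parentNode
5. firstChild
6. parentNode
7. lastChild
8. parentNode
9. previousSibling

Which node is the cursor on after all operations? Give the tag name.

Answer: button

Derivation:
After 1 (lastChild): h2
After 2 (previousSibling): ul
After 3 (nextSibling): h2
After 4 (parentNode): button
After 5 (firstChild): article
After 6 (parentNode): button
After 7 (lastChild): h2
After 8 (parentNode): button
After 9 (previousSibling): button (no-op, stayed)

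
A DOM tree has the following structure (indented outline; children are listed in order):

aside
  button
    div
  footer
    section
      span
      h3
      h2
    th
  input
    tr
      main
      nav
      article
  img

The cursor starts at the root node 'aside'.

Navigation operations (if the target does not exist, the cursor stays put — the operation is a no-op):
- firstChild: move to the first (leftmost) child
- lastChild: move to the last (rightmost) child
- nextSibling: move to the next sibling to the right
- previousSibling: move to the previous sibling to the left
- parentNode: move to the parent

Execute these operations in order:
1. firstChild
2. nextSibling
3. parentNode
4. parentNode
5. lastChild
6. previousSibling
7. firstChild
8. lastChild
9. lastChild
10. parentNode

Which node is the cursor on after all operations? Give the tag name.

After 1 (firstChild): button
After 2 (nextSibling): footer
After 3 (parentNode): aside
After 4 (parentNode): aside (no-op, stayed)
After 5 (lastChild): img
After 6 (previousSibling): input
After 7 (firstChild): tr
After 8 (lastChild): article
After 9 (lastChild): article (no-op, stayed)
After 10 (parentNode): tr

Answer: tr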